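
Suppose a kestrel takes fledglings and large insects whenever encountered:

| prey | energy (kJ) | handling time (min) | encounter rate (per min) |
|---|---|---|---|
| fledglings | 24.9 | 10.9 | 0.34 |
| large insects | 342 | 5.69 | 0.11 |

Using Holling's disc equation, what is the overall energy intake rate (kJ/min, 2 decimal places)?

8.64 kJ/min

R = (0.34×24.9 + 0.11×342) / (1 + 0.34×10.9 + 0.11×5.69) = 46.09/5.332 = 8.643 kJ/min.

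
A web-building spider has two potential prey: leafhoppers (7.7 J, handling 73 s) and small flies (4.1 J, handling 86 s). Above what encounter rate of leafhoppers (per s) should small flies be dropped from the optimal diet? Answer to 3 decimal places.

At the threshold, the rate on leafhoppers alone equals the profitability of small flies: λ·7.7/(1 + λ·73) = 4.1/86 = 0.04767.
Rearranging, λ(7.7 − 0.04767×73) = 0.04767, so λ = 0.04767/4.22 = 0.0113 per s.

0.011 per s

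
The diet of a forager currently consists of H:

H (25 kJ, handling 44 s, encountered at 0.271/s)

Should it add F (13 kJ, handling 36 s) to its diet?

No

Current rate: (0.271×25)/(1 + 0.271×44) = 0.5242 kJ/s.
F: E/h = 13/36 = 0.3611 kJ/s.
Since 0.3611 < R, time spent handling F is better spent searching.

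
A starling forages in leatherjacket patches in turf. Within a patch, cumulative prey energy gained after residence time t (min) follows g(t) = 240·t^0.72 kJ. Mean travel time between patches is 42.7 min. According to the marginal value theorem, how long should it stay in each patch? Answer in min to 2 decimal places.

109.80 min

By the marginal value theorem, leave when the instantaneous gain rate g'(t) equals the habitat-wide average g(t)/(T + t).
g'(t) = 0.72·240·t^-0.28. Setting 0.72·240·t^-0.28 = 240·t^0.72/(42.7+t) gives 0.72(42.7+t) = t, so 0.28·t = 0.72×42.7.
t* = 0.72×42.7/0.28 = 109.8 min.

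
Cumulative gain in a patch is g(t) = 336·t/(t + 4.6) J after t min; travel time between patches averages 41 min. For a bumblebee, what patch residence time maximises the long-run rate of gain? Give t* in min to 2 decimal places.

Optimal t* satisfies g'(t*) = g(t*)/(T + t*).
g'(t) = 336·4.6/(t + 4.6)². Setting 336·4.6/(t+4.6)² = 336t/[(t+4.6)(41+t)] gives 4.6(41+t) = t(t+4.6), so t² = 4.6×41 = 188.6.
t* = √188.6 = 13.73 min.

13.73 min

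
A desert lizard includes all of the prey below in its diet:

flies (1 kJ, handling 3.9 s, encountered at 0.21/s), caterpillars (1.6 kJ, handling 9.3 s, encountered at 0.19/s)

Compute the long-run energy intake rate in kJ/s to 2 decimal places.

0.14 kJ/s

R = Σλ_iE_i / (1 + Σλ_ih_i)
Numerator: 0.21×1 + 0.19×1.6 = 0.514
Denominator: 1 + 0.21×3.9 + 0.19×9.3 = 3.586
R = 0.514/3.586 = 0.1433 kJ/s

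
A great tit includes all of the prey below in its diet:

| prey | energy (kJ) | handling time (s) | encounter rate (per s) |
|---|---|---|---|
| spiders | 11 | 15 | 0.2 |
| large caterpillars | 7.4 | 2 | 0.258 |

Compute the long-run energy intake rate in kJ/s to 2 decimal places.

R = (0.2×11 + 0.258×7.4) / (1 + 0.2×15 + 0.258×2) = 4.109/4.516 = 0.9099 kJ/s.

0.91 kJ/s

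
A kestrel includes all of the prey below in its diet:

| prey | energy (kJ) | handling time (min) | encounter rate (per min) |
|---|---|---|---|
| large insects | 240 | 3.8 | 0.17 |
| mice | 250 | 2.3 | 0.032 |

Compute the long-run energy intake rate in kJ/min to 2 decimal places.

28.38 kJ/min

R = Σλ_iE_i / (1 + Σλ_ih_i)
Numerator: 0.17×240 + 0.032×250 = 48.8
Denominator: 1 + 0.17×3.8 + 0.032×2.3 = 1.72
R = 48.8/1.72 = 28.38 kJ/min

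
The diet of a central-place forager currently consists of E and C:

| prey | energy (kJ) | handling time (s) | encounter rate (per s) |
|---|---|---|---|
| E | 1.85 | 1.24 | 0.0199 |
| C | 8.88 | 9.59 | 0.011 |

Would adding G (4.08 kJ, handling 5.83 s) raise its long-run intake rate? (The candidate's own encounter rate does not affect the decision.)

On E and C alone, R = ΣλE/(1+Σλh) = 0.1345/1.13 = 0.119 kJ/s.
Profitability of G: 4.08/5.83 = 0.6998 kJ/s.
Since 0.6998 > R, including G increases the long-run rate.

Yes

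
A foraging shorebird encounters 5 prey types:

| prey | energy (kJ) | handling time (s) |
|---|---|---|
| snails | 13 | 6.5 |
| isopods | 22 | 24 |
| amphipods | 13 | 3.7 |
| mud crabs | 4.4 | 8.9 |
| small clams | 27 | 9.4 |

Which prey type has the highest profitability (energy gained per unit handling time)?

In descending order of E/h:
amphipods: 13/3.7 = 3.51 kJ/s
small clams: 27/9.4 = 2.87 kJ/s
snails: 13/6.5 = 2 kJ/s
isopods: 22/24 = 0.917 kJ/s
mud crabs: 4.4/8.9 = 0.494 kJ/s

amphipods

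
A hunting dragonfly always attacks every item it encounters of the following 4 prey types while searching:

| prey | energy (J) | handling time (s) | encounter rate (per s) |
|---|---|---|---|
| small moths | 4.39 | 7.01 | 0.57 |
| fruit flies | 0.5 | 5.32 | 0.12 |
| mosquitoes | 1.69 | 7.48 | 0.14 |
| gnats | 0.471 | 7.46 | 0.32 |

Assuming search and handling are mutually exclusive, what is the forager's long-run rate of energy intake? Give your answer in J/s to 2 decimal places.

R = (0.57×4.39 + 0.12×0.5 + 0.14×1.69 + 0.32×0.471) / (1 + 0.57×7.01 + 0.12×5.32 + 0.14×7.48 + 0.32×7.46) = 2.95/9.069 = 0.3253 J/s.

0.33 J/s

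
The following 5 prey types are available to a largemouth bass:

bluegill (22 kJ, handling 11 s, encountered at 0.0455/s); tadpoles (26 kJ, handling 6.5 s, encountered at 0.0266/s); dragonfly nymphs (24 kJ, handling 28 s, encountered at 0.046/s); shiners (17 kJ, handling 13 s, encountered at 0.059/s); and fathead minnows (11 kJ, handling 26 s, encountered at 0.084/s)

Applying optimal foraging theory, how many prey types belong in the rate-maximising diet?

Profitabilities (E/h, kJ/s): tadpoles 4, bluegill 2, shiners 1.31, dragonfly nymphs 0.857, fathead minnows 0.423. Add prey in this order while the next type's profitability exceeds the intake rate on those already taken.
Rate on top 1: 0.5896. bluegill: 2 > 0.5896 → include.
Rate on top 2: 1.011. shiners: 1.31 > 1.011 → include.
Rate on top 3: 1.105. dragonfly nymphs: 0.857 < 1.105 → exclude; stop.
Optimal diet: tadpoles, bluegill, shiners — 3 of 5 types.

3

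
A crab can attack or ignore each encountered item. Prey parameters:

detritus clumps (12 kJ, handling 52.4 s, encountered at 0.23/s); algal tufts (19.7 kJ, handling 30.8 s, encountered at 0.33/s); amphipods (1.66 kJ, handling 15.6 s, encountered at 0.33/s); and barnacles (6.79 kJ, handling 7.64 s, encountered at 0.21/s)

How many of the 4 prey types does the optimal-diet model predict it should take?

Profitabilities (E/h, kJ/s): barnacles 0.889, algal tufts 0.64, detritus clumps 0.229, amphipods 0.106. Add prey in this order while the next type's profitability exceeds the intake rate on those already taken.
Rate on top 1: 0.5475. algal tufts: 0.64 > 0.5475 → include.
Rate on top 2: 0.6208. detritus clumps: 0.229 < 0.6208 → exclude; stop.
Optimal diet: barnacles, algal tufts — 2 of 4 types.

2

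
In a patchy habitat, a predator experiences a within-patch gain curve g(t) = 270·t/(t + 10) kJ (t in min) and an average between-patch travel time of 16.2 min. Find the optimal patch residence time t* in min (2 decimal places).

12.73 min

By the marginal value theorem, leave when the instantaneous gain rate g'(t) equals the habitat-wide average g(t)/(T + t).
g'(t) = 270·10/(t + 10)². Setting 270·10/(t+10)² = 270t/[(t+10)(16.2+t)] gives 10(16.2+t) = t(t+10), so t² = 10×16.2 = 162.
t* = √162 = 12.73 min.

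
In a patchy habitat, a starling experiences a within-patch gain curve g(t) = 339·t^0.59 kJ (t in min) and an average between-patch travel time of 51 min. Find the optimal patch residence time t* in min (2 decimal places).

73.39 min

Maximise g(t)/(T+t): set derivative to zero → g'(t)(T+t) = g(t).
g'(t) = 0.59·339·t^-0.41. Setting 0.59·339·t^-0.41 = 339·t^0.59/(51+t) gives 0.59(51+t) = t, so 0.41·t = 0.59×51.
t* = 0.59×51/0.41 = 73.39 min.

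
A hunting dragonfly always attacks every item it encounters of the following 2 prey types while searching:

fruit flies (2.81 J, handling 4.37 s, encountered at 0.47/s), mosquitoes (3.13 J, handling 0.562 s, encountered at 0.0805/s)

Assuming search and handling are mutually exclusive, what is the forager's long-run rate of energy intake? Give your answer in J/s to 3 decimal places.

R = Σλ_iE_i / (1 + Σλ_ih_i)
Numerator: 0.47×2.81 + 0.0805×3.13 = 1.573
Denominator: 1 + 0.47×4.37 + 0.0805×0.562 = 3.099
R = 1.573/3.099 = 0.5075 J/s

0.507 J/s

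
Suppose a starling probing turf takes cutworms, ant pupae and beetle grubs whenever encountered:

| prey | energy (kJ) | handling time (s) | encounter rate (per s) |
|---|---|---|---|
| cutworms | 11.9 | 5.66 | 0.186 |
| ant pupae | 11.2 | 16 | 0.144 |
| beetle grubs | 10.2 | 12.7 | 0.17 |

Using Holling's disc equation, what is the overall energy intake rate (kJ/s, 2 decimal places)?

R = Σλ_iE_i / (1 + Σλ_ih_i)
Numerator: 0.186×11.9 + 0.144×11.2 + 0.17×10.2 = 5.56
Denominator: 1 + 0.186×5.66 + 0.144×16 + 0.17×12.7 = 6.516
R = 5.56/6.516 = 0.8533 kJ/s

0.85 kJ/s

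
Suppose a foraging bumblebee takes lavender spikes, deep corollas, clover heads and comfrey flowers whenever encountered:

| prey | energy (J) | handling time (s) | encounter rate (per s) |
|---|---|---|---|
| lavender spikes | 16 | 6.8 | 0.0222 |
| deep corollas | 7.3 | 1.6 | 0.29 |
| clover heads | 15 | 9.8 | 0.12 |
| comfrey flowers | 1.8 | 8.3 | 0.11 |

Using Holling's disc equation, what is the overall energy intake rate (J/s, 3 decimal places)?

Energy encountered per unit search time: 0.0222×16 + 0.29×7.3 + 0.12×15 + 0.11×1.8 = 4.47 J/s.
Handling time per unit search time: 0.0222×6.8 + 0.29×1.6 + 0.12×9.8 + 0.11×8.3 = 2.704.
Rate = 4.47/(1 + 2.704) = 1.207 J/s.

1.207 J/s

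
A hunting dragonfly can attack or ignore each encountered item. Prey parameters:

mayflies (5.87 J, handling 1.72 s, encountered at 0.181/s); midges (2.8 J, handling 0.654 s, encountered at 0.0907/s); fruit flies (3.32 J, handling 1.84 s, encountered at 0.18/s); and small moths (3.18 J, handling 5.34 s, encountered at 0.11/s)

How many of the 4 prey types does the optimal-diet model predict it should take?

Rank by E/h (J/s): midges 4.28, mayflies 3.41, fruit flies 1.8, small moths 0.596. Include each in turn until the next type's E/h falls below the running intake rate.
Rate on top 1: 0.2397. mayflies: 3.41 > 0.2397 → include.
Rate on top 2: 0.9605. fruit flies: 1.8 > 0.9605 → include.
Rate on top 3: 1.125. small moths: 0.596 < 1.125 → exclude; stop.
Optimal diet: midges, mayflies, fruit flies — 3 of 4 types.

3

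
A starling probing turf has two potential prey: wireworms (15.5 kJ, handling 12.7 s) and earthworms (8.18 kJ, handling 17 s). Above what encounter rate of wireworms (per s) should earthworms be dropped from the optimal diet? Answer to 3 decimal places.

0.051 per s

Drop earthworms once their profitability E₂/h₂ falls below the rate achievable on wireworms alone: E₂/h₂ = λE₁/(1 + λh₁).
Solve for λ: λE₁h₂ = E₂(1 + λh₁) → λ(E₁h₂ − E₂h₁) = E₂ → λ = E₂/(E₁h₂ − E₂h₁).
λ = 8.18/(15.5×17 − 8.18×12.7) = 8.18/159.6 = 0.05125 per s.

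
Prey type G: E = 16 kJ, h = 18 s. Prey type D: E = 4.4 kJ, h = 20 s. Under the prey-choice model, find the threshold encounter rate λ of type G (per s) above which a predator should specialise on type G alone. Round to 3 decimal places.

Drop type D once their profitability E₂/h₂ falls below the rate achievable on type G alone: E₂/h₂ = λE₁/(1 + λh₁).
Solve for λ: λE₁h₂ = E₂(1 + λh₁) → λ(E₁h₂ − E₂h₁) = E₂ → λ = E₂/(E₁h₂ − E₂h₁).
λ = 4.4/(16×20 − 4.4×18) = 4.4/240.8 = 0.01827 per s.

0.018 per s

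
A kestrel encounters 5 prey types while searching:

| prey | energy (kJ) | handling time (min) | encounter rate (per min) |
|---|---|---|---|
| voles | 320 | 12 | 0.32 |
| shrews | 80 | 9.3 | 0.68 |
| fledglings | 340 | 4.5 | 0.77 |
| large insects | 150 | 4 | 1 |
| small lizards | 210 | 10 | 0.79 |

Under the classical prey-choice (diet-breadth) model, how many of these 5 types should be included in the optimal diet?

1

E/h in descending order: fledglings 75.6, large insects 37.5, voles 26.7, small lizards 21, shrews 8.6 kJ/min. The optimal diet is the largest prefix of this list for which every included type satisfies E_i/h_i > R on the types above it.
Rate on top 1: 58.63. large insects: 37.5 < 58.63 → exclude; stop.
Optimal diet: fledglings — 1 of 5 types.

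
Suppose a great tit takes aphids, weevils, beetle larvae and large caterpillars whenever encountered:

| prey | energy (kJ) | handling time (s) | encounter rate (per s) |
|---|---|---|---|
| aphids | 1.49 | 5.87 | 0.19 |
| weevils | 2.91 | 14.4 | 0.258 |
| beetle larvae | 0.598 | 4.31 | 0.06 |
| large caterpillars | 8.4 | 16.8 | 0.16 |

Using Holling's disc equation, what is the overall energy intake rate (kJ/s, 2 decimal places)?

Energy encountered per unit search time: 0.19×1.49 + 0.258×2.91 + 0.06×0.598 + 0.16×8.4 = 2.414 kJ/s.
Handling time per unit search time: 0.19×5.87 + 0.258×14.4 + 0.06×4.31 + 0.16×16.8 = 7.777.
Rate = 2.414/(1 + 7.777) = 0.275 kJ/s.

0.28 kJ/s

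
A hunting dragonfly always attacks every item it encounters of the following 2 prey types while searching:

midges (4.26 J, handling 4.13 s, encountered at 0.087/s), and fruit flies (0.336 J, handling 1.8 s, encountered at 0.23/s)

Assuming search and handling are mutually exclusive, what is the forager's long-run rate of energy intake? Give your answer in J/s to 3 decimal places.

R = (0.087×4.26 + 0.23×0.336) / (1 + 0.087×4.13 + 0.23×1.8) = 0.4479/1.773 = 0.2526 J/s.

0.253 J/s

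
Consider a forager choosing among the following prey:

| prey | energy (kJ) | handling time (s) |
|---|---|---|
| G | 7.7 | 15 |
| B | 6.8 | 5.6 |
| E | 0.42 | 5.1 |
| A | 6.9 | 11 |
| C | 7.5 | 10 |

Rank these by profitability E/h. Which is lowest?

In descending order of E/h:
B: 6.8/5.6 = 1.21 kJ/s
C: 7.5/10 = 0.75 kJ/s
A: 6.9/11 = 0.627 kJ/s
G: 7.7/15 = 0.513 kJ/s
E: 0.42/5.1 = 0.0824 kJ/s

E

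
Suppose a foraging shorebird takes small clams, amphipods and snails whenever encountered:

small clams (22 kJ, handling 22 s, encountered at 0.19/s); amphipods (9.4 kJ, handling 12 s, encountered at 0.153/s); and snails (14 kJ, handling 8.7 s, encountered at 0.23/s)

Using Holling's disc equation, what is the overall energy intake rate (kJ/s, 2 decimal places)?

0.98 kJ/s

R = Σλ_iE_i / (1 + Σλ_ih_i)
Numerator: 0.19×22 + 0.153×9.4 + 0.23×14 = 8.838
Denominator: 1 + 0.19×22 + 0.153×12 + 0.23×8.7 = 9.017
R = 8.838/9.017 = 0.9802 kJ/s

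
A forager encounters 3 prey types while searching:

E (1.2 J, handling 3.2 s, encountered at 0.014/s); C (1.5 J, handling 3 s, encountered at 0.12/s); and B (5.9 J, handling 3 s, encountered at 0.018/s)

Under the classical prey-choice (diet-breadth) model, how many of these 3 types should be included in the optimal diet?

Profitabilities (E/h, J/s): B 1.97, C 0.5, E 0.375. Add prey in this order while the next type's profitability exceeds the intake rate on those already taken.
Rate on top 1: 0.1008. C: 0.5 > 0.1008 → include.
Rate on top 2: 0.2024. E: 0.375 > 0.2024 → include.
Optimal diet: B, C, E — 3 of 3 types.

3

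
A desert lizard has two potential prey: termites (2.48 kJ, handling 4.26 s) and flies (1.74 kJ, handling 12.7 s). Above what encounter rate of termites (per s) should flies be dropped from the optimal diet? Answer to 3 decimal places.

0.072 per s

Drop flies once their profitability E₂/h₂ falls below the rate achievable on termites alone: E₂/h₂ = λE₁/(1 + λh₁).
Solve for λ: λE₁h₂ = E₂(1 + λh₁) → λ(E₁h₂ − E₂h₁) = E₂ → λ = E₂/(E₁h₂ − E₂h₁).
λ = 1.74/(2.48×12.7 − 1.74×4.26) = 1.74/24.08 = 0.07225 per s.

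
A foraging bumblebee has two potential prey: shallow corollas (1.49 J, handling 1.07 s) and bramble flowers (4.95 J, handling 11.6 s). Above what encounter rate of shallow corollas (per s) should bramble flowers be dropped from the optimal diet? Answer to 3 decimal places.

0.413 per s

The zero-one rule: include bramble flowers iff E₂/h₂ > λE₁/(1+λh₁). Equality gives the switch point.
λE₁h₂ = E₂ + λE₂h₁ ⇒ λ = E₂/(E₁h₂ − E₂h₁) = 4.95/(17.28 − 5.297) = 0.4129 per s.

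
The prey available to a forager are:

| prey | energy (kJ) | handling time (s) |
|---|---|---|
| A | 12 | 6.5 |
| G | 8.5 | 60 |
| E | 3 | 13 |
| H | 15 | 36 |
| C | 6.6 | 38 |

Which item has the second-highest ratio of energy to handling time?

In descending order of E/h:
A: 12/6.5 = 1.85 kJ/s
H: 15/36 = 0.417 kJ/s
E: 3/13 = 0.231 kJ/s
C: 6.6/38 = 0.174 kJ/s
G: 8.5/60 = 0.142 kJ/s

H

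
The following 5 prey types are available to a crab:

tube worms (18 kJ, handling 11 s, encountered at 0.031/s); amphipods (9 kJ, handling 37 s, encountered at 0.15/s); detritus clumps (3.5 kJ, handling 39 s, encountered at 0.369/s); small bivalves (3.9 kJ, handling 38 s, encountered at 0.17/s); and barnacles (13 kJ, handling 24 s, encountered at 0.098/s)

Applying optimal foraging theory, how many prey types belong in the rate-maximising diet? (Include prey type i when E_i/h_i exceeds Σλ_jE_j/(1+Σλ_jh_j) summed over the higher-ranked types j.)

Profitabilities (E/h, kJ/s): tube worms 1.64, barnacles 0.542, amphipods 0.243, small bivalves 0.103, detritus clumps 0.0897. Add prey in this order while the next type's profitability exceeds the intake rate on those already taken.
Rate on top 1: 0.4161. barnacles: 0.542 > 0.4161 → include.
Rate on top 2: 0.4961. amphipods: 0.243 < 0.4961 → exclude; stop.
Optimal diet: tube worms, barnacles — 2 of 5 types.

2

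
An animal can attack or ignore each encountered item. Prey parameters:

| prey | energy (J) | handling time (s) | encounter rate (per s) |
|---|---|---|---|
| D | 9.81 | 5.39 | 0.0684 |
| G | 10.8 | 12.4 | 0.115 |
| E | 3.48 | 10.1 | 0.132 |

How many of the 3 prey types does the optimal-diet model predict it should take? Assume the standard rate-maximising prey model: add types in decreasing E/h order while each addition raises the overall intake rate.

2

Rank by E/h (J/s): D 1.82, G 0.871, E 0.345. Include each in turn until the next type's E/h falls below the running intake rate.
Rate on top 1: 0.4903. G: 0.871 > 0.4903 → include.
Rate on top 2: 0.6845. E: 0.345 < 0.6845 → exclude; stop.
Optimal diet: D, G — 2 of 3 types.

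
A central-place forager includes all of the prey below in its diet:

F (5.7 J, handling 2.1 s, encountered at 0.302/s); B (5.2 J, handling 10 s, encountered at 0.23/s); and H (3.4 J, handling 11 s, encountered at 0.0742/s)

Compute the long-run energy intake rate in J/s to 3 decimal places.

0.667 J/s

R = Σλ_iE_i / (1 + Σλ_ih_i)
Numerator: 0.302×5.7 + 0.23×5.2 + 0.0742×3.4 = 3.17
Denominator: 1 + 0.302×2.1 + 0.23×10 + 0.0742×11 = 4.75
R = 3.17/4.75 = 0.6672 J/s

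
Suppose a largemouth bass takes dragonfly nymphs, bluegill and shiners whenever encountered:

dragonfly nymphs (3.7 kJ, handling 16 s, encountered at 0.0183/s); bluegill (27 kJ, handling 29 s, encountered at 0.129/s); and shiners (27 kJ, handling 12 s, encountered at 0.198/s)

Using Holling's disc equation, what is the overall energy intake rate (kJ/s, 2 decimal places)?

1.20 kJ/s

R = (0.0183×3.7 + 0.129×27 + 0.198×27) / (1 + 0.0183×16 + 0.129×29 + 0.198×12) = 8.897/7.41 = 1.201 kJ/s.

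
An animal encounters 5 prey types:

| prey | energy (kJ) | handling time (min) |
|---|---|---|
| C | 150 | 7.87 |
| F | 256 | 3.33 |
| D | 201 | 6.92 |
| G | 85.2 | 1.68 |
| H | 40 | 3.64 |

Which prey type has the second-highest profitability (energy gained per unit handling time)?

G

Profitability E/h (kJ/min): C = 150/7.87 = 19.1, F = 256/3.33 = 76.9, D = 201/6.92 = 29, G = 85.2/1.68 = 50.7, H = 40/3.64 = 11.
Ranked: F > G > D > C > H.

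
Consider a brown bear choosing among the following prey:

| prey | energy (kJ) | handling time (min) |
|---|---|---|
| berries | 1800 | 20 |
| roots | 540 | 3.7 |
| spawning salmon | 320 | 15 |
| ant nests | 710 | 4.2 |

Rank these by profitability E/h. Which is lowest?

In descending order of E/h:
ant nests: 710/4.2 = 169 kJ/min
roots: 540/3.7 = 146 kJ/min
berries: 1800/20 = 90 kJ/min
spawning salmon: 320/15 = 21.3 kJ/min

spawning salmon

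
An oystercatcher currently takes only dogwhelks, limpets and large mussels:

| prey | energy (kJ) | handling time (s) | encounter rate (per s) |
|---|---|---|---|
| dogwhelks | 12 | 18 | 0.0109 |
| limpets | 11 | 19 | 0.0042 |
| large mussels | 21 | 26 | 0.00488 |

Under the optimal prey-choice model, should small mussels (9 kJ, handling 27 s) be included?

Current rate: (0.0109×12 + 0.0042×11 + 0.00488×21)/(1 + 0.0109×18 + 0.0042×19 + 0.00488×26) = 0.1992 kJ/s.
small mussels: E/h = 9/27 = 0.3333 kJ/s.
Since 0.3333 > R, including small mussels increases the long-run rate.

Yes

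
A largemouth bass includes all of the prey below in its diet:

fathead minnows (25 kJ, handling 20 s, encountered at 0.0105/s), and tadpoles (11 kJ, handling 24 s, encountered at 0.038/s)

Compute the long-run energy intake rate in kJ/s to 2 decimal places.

0.32 kJ/s

R = (0.0105×25 + 0.038×11) / (1 + 0.0105×20 + 0.038×24) = 0.6805/2.122 = 0.3207 kJ/s.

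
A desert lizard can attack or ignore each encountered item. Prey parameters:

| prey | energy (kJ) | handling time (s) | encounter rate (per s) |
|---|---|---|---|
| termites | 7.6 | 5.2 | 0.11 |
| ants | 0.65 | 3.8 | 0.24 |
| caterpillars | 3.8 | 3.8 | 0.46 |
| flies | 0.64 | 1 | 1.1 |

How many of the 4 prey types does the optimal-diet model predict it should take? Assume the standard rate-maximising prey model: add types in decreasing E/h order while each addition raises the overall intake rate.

E/h in descending order: termites 1.46, caterpillars 1, flies 0.64, ants 0.171 kJ/s. The optimal diet is the largest prefix of this list for which every included type satisfies E_i/h_i > R on the types above it.
Rate on top 1: 0.5318. caterpillars: 1 > 0.5318 → include.
Rate on top 2: 0.7783. flies: 0.64 < 0.7783 → exclude; stop.
Optimal diet: termites, caterpillars — 2 of 4 types.

2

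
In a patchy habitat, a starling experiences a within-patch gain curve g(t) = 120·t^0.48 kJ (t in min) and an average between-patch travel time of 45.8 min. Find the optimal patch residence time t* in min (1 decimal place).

42.3 min

By the marginal value theorem, leave when the instantaneous gain rate g'(t) equals the habitat-wide average g(t)/(T + t).
g'(t) = 0.48·120·t^-0.52. Setting 0.48·120·t^-0.52 = 120·t^0.48/(45.8+t) gives 0.48(45.8+t) = t, so 0.52·t = 0.48×45.8.
t* = 0.48×45.8/0.52 = 42.28 min.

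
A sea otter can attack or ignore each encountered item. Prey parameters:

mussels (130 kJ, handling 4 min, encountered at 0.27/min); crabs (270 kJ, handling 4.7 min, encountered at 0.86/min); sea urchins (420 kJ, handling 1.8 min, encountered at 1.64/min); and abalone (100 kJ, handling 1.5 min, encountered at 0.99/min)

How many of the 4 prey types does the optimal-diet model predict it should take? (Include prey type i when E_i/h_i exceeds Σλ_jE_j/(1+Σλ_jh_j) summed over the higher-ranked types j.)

E/h in descending order: sea urchins 233, abalone 66.7, crabs 57.4, mussels 32.5 kJ/min. The optimal diet is the largest prefix of this list for which every included type satisfies E_i/h_i > R on the types above it.
Rate on top 1: 174.3. abalone: 66.7 < 174.3 → exclude; stop.
Optimal diet: sea urchins — 1 of 4 types.

1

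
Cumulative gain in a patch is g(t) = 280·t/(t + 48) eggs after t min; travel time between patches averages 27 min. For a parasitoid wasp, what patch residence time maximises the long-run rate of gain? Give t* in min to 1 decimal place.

36.0 min

Optimal t* satisfies g'(t*) = g(t*)/(T + t*).
g'(t) = 280·48/(t + 48)². Setting 280·48/(t+48)² = 280t/[(t+48)(27+t)] gives 48(27+t) = t(t+48), so t² = 48×27 = 1296.
t* = √1296 = 36 min.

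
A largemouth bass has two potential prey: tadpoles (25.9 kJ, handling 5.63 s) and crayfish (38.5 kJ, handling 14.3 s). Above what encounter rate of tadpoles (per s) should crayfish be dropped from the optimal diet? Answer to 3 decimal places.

The zero-one rule: include crayfish iff E₂/h₂ > λE₁/(1+λh₁). Equality gives the switch point.
λE₁h₂ = E₂ + λE₂h₁ ⇒ λ = E₂/(E₁h₂ − E₂h₁) = 38.5/(370.4 − 216.8) = 0.2506 per s.

0.251 per s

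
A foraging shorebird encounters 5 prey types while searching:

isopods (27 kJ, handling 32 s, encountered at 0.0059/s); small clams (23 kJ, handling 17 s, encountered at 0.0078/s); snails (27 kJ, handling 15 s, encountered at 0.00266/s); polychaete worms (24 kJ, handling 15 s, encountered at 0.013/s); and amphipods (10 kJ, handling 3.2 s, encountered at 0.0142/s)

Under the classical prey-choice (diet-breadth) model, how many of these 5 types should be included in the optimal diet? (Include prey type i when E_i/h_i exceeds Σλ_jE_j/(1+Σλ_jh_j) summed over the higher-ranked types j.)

Rank by E/h (kJ/s): amphipods 3.12, snails 1.8, polychaete worms 1.6, small clams 1.35, isopods 0.844. Include each in turn until the next type's E/h falls below the running intake rate.
Rate on top 1: 0.1358. snails: 1.8 > 0.1358 → include.
Rate on top 2: 0.197. polychaete worms: 1.6 > 0.197 → include.
Rate on top 3: 0.4107. small clams: 1.35 > 0.4107 → include.
Rate on top 4: 0.4991. isopods: 0.844 > 0.4991 → include.
Optimal diet: amphipods, snails, polychaete worms, small clams, isopods — 5 of 5 types.

5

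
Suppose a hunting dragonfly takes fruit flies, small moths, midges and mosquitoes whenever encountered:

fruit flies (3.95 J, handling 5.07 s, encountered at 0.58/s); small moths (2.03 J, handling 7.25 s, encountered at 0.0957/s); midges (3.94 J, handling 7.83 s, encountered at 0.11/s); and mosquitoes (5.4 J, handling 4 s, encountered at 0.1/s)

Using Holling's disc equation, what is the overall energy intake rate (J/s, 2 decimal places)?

0.59 J/s

Energy encountered per unit search time: 0.58×3.95 + 0.0957×2.03 + 0.11×3.94 + 0.1×5.4 = 3.459 J/s.
Handling time per unit search time: 0.58×5.07 + 0.0957×7.25 + 0.11×7.83 + 0.1×4 = 4.896.
Rate = 3.459/(1 + 4.896) = 0.5866 J/s.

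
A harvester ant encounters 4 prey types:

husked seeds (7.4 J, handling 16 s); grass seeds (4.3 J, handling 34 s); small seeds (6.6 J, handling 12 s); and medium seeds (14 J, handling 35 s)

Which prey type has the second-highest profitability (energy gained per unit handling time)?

husked seeds

In descending order of E/h:
small seeds: 6.6/12 = 0.55 J/s
husked seeds: 7.4/16 = 0.463 J/s
medium seeds: 14/35 = 0.4 J/s
grass seeds: 4.3/34 = 0.126 J/s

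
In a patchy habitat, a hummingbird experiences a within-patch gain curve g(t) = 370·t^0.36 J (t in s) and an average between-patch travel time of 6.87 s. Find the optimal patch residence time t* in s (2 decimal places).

Maximise g(t)/(T+t): set derivative to zero → g'(t)(T+t) = g(t).
g'(t) = 0.36·370·t^-0.64. Setting 0.36·370·t^-0.64 = 370·t^0.36/(6.87+t) gives 0.36(6.87+t) = t, so 0.64·t = 0.36×6.87.
t* = 0.36×6.87/0.64 = 3.864 s.

3.86 s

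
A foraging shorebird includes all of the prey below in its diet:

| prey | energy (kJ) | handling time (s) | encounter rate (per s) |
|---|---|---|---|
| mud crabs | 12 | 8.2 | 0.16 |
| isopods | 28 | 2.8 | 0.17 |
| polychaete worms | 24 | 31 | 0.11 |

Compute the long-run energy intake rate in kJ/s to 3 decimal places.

1.504 kJ/s

R = (0.16×12 + 0.17×28 + 0.11×24) / (1 + 0.16×8.2 + 0.17×2.8 + 0.11×31) = 9.32/6.198 = 1.504 kJ/s.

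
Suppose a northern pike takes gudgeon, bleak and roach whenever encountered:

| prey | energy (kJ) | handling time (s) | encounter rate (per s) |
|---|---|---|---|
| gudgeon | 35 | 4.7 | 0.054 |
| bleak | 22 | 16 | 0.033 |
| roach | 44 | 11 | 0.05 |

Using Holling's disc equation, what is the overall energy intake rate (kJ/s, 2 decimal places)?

Energy encountered per unit search time: 0.054×35 + 0.033×22 + 0.05×44 = 4.816 kJ/s.
Handling time per unit search time: 0.054×4.7 + 0.033×16 + 0.05×11 = 1.332.
Rate = 4.816/(1 + 1.332) = 2.065 kJ/s.

2.07 kJ/s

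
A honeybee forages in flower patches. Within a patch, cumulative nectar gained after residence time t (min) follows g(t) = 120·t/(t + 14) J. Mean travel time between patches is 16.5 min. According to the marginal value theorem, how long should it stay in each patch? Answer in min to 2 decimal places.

15.20 min

By the marginal value theorem, leave when the instantaneous gain rate g'(t) equals the habitat-wide average g(t)/(T + t).
g'(t) = 120·14/(t + 14)². Setting 120·14/(t+14)² = 120t/[(t+14)(16.5+t)] gives 14(16.5+t) = t(t+14), so t² = 14×16.5 = 231.
t* = √231 = 15.2 min.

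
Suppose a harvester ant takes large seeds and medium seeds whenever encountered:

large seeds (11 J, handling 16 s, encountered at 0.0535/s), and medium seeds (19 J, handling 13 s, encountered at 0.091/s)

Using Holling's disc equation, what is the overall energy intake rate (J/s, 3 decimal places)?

0.763 J/s

R = (0.0535×11 + 0.091×19) / (1 + 0.0535×16 + 0.091×13) = 2.317/3.039 = 0.7626 J/s.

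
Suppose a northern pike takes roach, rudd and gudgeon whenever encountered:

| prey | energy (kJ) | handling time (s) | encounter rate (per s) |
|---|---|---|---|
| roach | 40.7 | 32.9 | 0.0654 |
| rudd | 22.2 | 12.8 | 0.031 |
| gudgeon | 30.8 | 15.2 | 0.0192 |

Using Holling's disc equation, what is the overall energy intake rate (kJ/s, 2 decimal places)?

1.03 kJ/s

R = (0.0654×40.7 + 0.031×22.2 + 0.0192×30.8) / (1 + 0.0654×32.9 + 0.031×12.8 + 0.0192×15.2) = 3.941/3.84 = 1.026 kJ/s.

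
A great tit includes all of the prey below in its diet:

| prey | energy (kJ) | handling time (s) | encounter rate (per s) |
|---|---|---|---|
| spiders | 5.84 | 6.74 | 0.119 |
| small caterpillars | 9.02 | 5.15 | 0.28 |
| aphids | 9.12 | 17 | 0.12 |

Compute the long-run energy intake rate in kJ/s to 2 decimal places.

0.82 kJ/s

R = (0.119×5.84 + 0.28×9.02 + 0.12×9.12) / (1 + 0.119×6.74 + 0.28×5.15 + 0.12×17) = 4.315/5.284 = 0.8166 kJ/s.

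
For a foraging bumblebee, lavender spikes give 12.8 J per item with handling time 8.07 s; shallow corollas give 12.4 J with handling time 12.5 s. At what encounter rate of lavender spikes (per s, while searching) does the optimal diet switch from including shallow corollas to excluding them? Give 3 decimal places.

0.207 per s

At the threshold, the rate on lavender spikes alone equals the profitability of shallow corollas: λ·12.8/(1 + λ·8.07) = 12.4/12.5 = 0.992.
Rearranging, λ(12.8 − 0.992×8.07) = 0.992, so λ = 0.992/4.795 = 0.2069 per s.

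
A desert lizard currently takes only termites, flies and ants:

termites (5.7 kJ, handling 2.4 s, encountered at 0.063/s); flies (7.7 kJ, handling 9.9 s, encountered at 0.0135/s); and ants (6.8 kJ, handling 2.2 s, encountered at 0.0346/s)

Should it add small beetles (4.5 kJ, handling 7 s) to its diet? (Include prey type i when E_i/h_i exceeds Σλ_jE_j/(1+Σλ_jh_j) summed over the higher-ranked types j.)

Current rate: (0.063×5.7 + 0.0135×7.7 + 0.0346×6.8)/(1 + 0.063×2.4 + 0.0135×9.9 + 0.0346×2.2) = 0.5131 kJ/s.
small beetles: E/h = 4.5/7 = 0.6429 kJ/s.
0.6429 > 0.5131, so adding small beetles raises the average — include it.

Yes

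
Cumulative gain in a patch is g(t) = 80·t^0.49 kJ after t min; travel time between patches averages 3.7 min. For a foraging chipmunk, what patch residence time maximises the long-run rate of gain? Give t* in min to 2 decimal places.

By the marginal value theorem, leave when the instantaneous gain rate g'(t) equals the habitat-wide average g(t)/(T + t).
g'(t) = 0.49·80·t^-0.51. Setting 0.49·80·t^-0.51 = 80·t^0.49/(3.7+t) gives 0.49(3.7+t) = t, so 0.51·t = 0.49×3.7.
t* = 0.49×3.7/0.51 = 3.555 min.

3.55 min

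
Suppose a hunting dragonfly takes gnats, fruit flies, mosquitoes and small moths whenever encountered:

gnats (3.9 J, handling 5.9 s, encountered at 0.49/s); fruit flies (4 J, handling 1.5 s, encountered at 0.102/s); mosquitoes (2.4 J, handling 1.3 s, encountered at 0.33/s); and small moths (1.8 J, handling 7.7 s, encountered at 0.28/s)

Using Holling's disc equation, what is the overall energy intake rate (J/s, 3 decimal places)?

0.545 J/s

R = Σλ_iE_i / (1 + Σλ_ih_i)
Numerator: 0.49×3.9 + 0.102×4 + 0.33×2.4 + 0.28×1.8 = 3.615
Denominator: 1 + 0.49×5.9 + 0.102×1.5 + 0.33×1.3 + 0.28×7.7 = 6.629
R = 3.615/6.629 = 0.5453 J/s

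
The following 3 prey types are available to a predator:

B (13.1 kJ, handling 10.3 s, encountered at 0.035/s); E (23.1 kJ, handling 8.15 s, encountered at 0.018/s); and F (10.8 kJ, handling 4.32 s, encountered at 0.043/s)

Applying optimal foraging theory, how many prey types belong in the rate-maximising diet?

3

E/h in descending order: E 2.83, F 2.5, B 1.27 kJ/s. The optimal diet is the largest prefix of this list for which every included type satisfies E_i/h_i > R on the types above it.
Rate on top 1: 0.3626. F: 2.5 > 0.3626 → include.
Rate on top 2: 0.6606. B: 1.27 > 0.6606 → include.
Optimal diet: E, F, B — 3 of 3 types.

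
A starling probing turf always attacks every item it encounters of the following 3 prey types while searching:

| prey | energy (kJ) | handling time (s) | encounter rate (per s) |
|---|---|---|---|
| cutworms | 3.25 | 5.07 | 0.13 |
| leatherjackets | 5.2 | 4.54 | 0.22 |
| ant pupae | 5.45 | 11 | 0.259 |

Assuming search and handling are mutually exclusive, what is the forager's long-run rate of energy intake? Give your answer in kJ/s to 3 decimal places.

0.541 kJ/s

Energy encountered per unit search time: 0.13×3.25 + 0.22×5.2 + 0.259×5.45 = 2.978 kJ/s.
Handling time per unit search time: 0.13×5.07 + 0.22×4.54 + 0.259×11 = 4.507.
Rate = 2.978/(1 + 4.507) = 0.5408 kJ/s.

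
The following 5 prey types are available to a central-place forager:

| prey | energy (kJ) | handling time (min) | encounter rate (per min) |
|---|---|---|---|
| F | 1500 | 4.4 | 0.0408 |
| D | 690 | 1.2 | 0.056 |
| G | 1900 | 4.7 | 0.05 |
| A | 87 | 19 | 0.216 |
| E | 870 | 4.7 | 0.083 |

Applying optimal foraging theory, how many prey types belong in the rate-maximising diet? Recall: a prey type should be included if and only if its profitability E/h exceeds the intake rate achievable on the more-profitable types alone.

Rank by E/h (kJ/min): D 575, G 404, F 341, E 185, A 4.58. Include each in turn until the next type's E/h falls below the running intake rate.
Rate on top 1: 36.21. G: 404 > 36.21 → include.
Rate on top 2: 102.6. F: 341 > 102.6 → include.
Rate on top 3: 131.5. E: 185 > 131.5 → include.
Rate on top 4: 142.7. A: 4.58 < 142.7 → exclude; stop.
Optimal diet: D, G, F, E — 4 of 5 types.

4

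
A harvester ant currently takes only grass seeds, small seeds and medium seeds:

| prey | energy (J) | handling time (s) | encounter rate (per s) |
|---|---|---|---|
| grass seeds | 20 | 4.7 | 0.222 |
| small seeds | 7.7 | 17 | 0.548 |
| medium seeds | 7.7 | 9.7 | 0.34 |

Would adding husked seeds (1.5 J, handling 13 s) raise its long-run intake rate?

No

Intake rate on the current diet: R = (0.222×20 + 0.548×7.7 + 0.34×7.7) / (1 + 0.222×4.7 + 0.548×17 + 0.34×9.7) = 11.28/14.66 = 0.7694 J/s.
husked seeds: E/h = 1.5/13 = 0.1154 J/s.
Since 0.1154 < R, time spent handling husked seeds is better spent searching.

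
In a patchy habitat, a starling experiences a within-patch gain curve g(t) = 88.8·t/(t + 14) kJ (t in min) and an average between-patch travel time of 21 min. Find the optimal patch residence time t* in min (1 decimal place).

17.1 min

By the marginal value theorem, leave when the instantaneous gain rate g'(t) equals the habitat-wide average g(t)/(T + t).
g'(t) = 88.8·14/(t + 14)². Setting 88.8·14/(t+14)² = 88.8t/[(t+14)(21+t)] gives 14(21+t) = t(t+14), so t² = 14×21 = 294.
t* = √294 = 17.15 min.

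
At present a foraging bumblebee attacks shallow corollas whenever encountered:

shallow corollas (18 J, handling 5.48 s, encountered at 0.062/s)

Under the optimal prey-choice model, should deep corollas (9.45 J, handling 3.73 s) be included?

Yes

Intake rate on the current diet: R = (0.062×18) / (1 + 0.062×5.48) = 1.116/1.34 = 0.833 J/s.
deep corollas: E/h = 9.45/3.73 = 2.534 J/s.
Since 2.534 > R, including deep corollas increases the long-run rate.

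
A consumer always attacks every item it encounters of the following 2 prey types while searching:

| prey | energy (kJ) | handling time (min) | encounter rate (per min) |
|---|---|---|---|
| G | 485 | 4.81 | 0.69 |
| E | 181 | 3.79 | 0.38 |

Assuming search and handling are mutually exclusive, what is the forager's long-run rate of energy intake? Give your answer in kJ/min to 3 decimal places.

Energy encountered per unit search time: 0.69×485 + 0.38×181 = 403.4 kJ/min.
Handling time per unit search time: 0.69×4.81 + 0.38×3.79 = 4.759.
Rate = 403.4/(1 + 4.759) = 70.05 kJ/min.

70.051 kJ/min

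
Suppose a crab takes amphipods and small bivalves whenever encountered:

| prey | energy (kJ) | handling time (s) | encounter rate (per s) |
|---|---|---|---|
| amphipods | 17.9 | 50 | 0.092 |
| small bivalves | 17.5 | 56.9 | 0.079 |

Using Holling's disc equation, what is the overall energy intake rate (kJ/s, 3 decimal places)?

R = (0.092×17.9 + 0.079×17.5) / (1 + 0.092×50 + 0.079×56.9) = 3.029/10.1 = 0.3001 kJ/s.

0.300 kJ/s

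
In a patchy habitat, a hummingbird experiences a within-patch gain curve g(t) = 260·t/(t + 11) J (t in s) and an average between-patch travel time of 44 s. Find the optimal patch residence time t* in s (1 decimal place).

22.0 s

By the marginal value theorem, leave when the instantaneous gain rate g'(t) equals the habitat-wide average g(t)/(T + t).
g'(t) = 260·11/(t + 11)². Setting 260·11/(t+11)² = 260t/[(t+11)(44+t)] gives 11(44+t) = t(t+11), so t² = 11×44 = 484.
t* = √484 = 22 s.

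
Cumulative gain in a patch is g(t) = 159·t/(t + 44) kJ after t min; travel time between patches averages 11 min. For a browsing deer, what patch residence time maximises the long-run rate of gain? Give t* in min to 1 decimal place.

Optimal t* satisfies g'(t*) = g(t*)/(T + t*).
g'(t) = 159·44/(t + 44)². Setting 159·44/(t+44)² = 159t/[(t+44)(11+t)] gives 44(11+t) = t(t+44), so t² = 44×11 = 484.
t* = √484 = 22 min.

22.0 min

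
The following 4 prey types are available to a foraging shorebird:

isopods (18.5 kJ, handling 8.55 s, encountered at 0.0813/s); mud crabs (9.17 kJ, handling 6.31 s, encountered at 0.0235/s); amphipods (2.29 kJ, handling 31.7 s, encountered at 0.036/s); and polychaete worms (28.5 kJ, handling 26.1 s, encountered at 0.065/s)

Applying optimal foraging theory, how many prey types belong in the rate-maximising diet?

Profitabilities (E/h, kJ/s): isopods 2.16, mud crabs 1.45, polychaete worms 1.09, amphipods 0.0722. Add prey in this order while the next type's profitability exceeds the intake rate on those already taken.
Rate on top 1: 0.8873. mud crabs: 1.45 > 0.8873 → include.
Rate on top 2: 0.9328. polychaete worms: 1.09 > 0.9328 → include.
Rate on top 3: 1.009. amphipods: 0.0722 < 1.009 → exclude; stop.
Optimal diet: isopods, mud crabs, polychaete worms — 3 of 4 types.

3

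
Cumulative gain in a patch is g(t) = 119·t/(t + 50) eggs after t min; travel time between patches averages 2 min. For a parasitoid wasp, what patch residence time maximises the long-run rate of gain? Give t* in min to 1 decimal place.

10.0 min

Optimal t* satisfies g'(t*) = g(t*)/(T + t*).
g'(t) = 119·50/(t + 50)². Setting 119·50/(t+50)² = 119t/[(t+50)(2+t)] gives 50(2+t) = t(t+50), so t² = 50×2 = 100.
t* = √100 = 10 min.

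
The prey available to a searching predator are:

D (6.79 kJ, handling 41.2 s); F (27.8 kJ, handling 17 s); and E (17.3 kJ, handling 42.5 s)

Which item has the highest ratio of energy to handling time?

In descending order of E/h:
F: 27.8/17 = 1.64 kJ/s
E: 17.3/42.5 = 0.407 kJ/s
D: 6.79/41.2 = 0.165 kJ/s

F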